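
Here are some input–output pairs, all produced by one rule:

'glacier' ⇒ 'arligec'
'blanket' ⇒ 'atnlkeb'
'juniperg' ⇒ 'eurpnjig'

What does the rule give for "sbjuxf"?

bxusjf

The rule is to sort the characters into reverse alphabetical order, then move the last character to the front.
On "sbjuxf": the first step gives "xusjfb", and the second then gives "bxusjf".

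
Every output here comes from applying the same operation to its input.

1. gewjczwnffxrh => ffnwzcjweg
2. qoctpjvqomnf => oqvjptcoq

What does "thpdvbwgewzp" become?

egwbvdpht

Rule — reverse the string, then delete the first 3 characters.
Applying both steps to "thpdvbwgewzp": "pzwegwbvdpht", then "egwbvdpht".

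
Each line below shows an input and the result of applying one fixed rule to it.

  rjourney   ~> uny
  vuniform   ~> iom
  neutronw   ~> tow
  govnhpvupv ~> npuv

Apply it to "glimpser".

msr

In each case the input is transformed by: delete the first 3 characters, then keep every other character starting from the first (positions 1st, 3rd, 5th, ...).
Working it through for "glimpser": intermediate "mpser", final "msr".
(Check on "vuniform": → "iform" → "iom" ✓)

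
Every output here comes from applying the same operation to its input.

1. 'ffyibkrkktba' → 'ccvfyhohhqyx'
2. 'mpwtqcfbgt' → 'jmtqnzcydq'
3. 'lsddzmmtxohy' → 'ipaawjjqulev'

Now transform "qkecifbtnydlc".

nhbzfcyqkvaiz

The transformation: shift every letter 3 places backward in the alphabet (wrapping around).
Applying that to "qkecifbtnydlc" gives "nhbzfcyqkvaiz".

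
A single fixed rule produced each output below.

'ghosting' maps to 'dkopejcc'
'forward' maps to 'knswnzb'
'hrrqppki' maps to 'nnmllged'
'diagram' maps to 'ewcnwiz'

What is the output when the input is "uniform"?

jebkniq

The pattern: shift every letter 4 places backward in the alphabet (wrapping around), then move the first character to the end.
So "uniform" becomes "jebkniq".
(Check on "hrrqppki": → "dnnmllge" → "nnmllged" ✓)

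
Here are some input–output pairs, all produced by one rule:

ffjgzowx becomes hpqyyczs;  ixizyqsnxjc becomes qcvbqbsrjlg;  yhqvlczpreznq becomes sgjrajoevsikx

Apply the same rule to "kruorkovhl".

The transformation: shift every letter 7 places backward in the alphabet (wrapping around), then move the last 3 characters to the front (rotate right by 3).
Starting from "kruorkovhl": after the first operation, "dknhkdhoae"; after the second, "oaedknhkdh".

oaedknhkdh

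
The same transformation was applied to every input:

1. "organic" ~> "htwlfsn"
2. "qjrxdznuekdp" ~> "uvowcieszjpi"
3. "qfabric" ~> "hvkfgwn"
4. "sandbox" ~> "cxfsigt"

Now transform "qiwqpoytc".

hvnbvutdy

In each case the input is transformed by: move the last character to the front, then shift every letter 5 places forward in the alphabet (wrapping around).
Starting from "qiwqpoytc": after the first operation, "cqiwqpoyt"; after the second, "hvnbvutdy".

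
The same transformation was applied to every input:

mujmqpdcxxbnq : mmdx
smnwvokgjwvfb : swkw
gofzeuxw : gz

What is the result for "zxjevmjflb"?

zej

What's happening: move the last 2 characters to the front (rotate right by 2), then keep one character in every 3, starting at position 3 (positions 3rd, 6th, 9th, ...).
Working it through for "zxjevmjflb": intermediate "lbzxjevmjf", final "zej".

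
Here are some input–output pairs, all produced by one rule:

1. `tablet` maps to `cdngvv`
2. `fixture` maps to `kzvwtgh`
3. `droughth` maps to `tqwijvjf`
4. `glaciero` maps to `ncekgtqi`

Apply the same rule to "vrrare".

The pattern: move the first character to the end, then shift every letter 2 places forward in the alphabet (wrapping around).
On "vrrare" that produces "ttctgx".

ttctgx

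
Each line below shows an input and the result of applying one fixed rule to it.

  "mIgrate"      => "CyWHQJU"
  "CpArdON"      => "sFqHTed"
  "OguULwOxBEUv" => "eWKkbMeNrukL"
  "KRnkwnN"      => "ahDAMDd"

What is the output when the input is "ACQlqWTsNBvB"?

qsgBGmjIdrLr

Rule — flip the case of every letter, then shift every letter 10 places backward in the alphabet (wrapping around).
On "ACQlqWTsNBvB" that produces "qsgBGmjIdrLr".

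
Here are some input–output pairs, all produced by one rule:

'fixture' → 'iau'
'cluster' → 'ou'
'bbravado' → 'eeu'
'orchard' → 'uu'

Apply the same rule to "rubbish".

uee

Looking at the pairs, the operation is to shift every letter 3 places forward in the alphabet (wrapping around), then keep only the vowels.
"rubbish" → "uxeelvk" → "uee".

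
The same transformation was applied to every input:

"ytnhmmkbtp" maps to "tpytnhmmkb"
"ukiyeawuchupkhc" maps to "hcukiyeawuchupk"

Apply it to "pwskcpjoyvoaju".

Looking at the pairs, the operation is to move the last 2 characters to the front (rotate right by 2).
Applying that to "pwskcpjoyvoaju" gives "jupwskcpjoyvoa".

jupwskcpjoyvoa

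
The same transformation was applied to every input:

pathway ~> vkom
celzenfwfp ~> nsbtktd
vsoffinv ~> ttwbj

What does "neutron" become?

hfcb

The transformation: shift every letter 12 places backward in the alphabet (wrapping around), then delete the first 3 characters.
"neutron" → "bsihfcb" → "hfcb".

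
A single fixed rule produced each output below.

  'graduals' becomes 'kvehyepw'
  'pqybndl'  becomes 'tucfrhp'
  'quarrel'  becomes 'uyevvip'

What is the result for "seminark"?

wiqmrevo

In each case the input is transformed by: shift every letter 4 places forward in the alphabet (wrapping around).
So "seminark" becomes "wiqmrevo".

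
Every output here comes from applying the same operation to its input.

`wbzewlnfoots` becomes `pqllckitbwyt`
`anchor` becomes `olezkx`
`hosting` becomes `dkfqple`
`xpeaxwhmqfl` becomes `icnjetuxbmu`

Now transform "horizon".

The rule is to shift every letter 3 places backward in the alphabet (wrapping around), then reverse the string.
Working it through for "horizon": intermediate "elofwlk", final "klwfole".
(Check on "anchor": → "xkzelo" → "olezkx" ✓)

klwfole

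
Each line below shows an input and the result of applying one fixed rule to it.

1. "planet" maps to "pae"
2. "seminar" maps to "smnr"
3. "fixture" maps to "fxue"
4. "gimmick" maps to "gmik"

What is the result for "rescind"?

rsid

Each output is the input with this applied: keep every other character starting from the first (positions 1st, 3rd, 5th, ...).
For "rescind" the result is "rsid".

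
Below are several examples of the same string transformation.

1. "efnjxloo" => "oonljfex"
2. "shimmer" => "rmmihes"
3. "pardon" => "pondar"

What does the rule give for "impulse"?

Each output is the input with this applied: sort the characters into reverse alphabetical order, then move the first character to the end.
Applying both steps to "impulse": "uspmlie", then "spmlieu".

spmlieu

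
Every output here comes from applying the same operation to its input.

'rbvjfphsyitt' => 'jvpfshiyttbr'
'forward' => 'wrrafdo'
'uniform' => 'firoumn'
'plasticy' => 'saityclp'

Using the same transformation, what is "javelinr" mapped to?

evilrnaj

In each case the input is transformed by: move the first 2 characters to the end (rotate left by 2), then swap each adjacent pair of characters (1↔2, 3↔4, ...).
Doing the same to "javelinr": "evilrnaj".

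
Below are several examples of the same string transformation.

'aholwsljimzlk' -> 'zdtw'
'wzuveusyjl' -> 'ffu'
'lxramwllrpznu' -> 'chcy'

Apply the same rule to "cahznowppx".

The pattern: keep one character in every 3, starting at position 3 (positions 3rd, 6th, 9th, ...), then shift every letter 11 places forward in the alphabet (wrapping around).
On "cahznowppx": the first step gives "hop", and the second then gives "sza".

sza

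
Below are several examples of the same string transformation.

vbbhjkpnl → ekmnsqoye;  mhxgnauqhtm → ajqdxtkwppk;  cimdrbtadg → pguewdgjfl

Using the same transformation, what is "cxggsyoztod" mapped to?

jjvbrcwrgfa

Looking at the pairs, the operation is to shift every letter 3 places forward in the alphabet (wrapping around), then move the first 2 characters to the end (rotate left by 2).
Starting from "cxggsyoztod": after the first operation, "fajjvbrcwrg"; after the second, "jjvbrcwrgfa".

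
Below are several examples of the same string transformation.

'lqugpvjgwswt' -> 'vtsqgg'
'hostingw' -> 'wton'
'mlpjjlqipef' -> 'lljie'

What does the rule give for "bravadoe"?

Rule — keep every other character starting from the second (positions 2nd, 4th, 6th, ...), then sort the characters into reverse alphabetical order.
For "bravadoe", step one produces "rvde"; step two turns that into "vred".

vred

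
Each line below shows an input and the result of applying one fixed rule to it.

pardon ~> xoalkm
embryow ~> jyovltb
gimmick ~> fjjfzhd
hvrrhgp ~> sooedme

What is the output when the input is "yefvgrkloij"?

bcsdohilfgv

In each case the input is transformed by: move the first character to the end, then shift every letter 3 places backward in the alphabet (wrapping around).
On "yefvgrkloij" that produces "bcsdohilfgv".
(Check on "embryow": → "mbryowe" → "jyovltb" ✓)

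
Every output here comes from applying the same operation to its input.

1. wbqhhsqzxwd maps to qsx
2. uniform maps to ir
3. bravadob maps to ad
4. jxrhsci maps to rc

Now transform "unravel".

re

Each output is the input with this applied: keep one character in every 3, starting at position 3 (positions 3rd, 6th, 9th, ...).
Doing the same to "unravel": "re".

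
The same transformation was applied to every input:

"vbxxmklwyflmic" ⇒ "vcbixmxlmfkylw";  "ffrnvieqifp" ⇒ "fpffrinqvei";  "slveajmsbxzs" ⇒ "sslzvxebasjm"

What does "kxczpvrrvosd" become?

Each output is the input with this applied: take characters alternately from the front and the back (1st, last, 2nd, 2nd-last, ...).
For "kxczpvrrvosd" the result is "kdxscozvprvr".

kdxscozvprvr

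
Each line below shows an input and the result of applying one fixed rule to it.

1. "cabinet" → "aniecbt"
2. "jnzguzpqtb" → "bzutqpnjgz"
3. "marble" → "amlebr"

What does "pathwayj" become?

What's happening: sort the characters into reverse alphabetical order, then swap the first and last characters.
On "pathwayj" that produces "awtpjhay".
(Check on "marble": → "rmleba" → "amlebr" ✓)

awtpjhay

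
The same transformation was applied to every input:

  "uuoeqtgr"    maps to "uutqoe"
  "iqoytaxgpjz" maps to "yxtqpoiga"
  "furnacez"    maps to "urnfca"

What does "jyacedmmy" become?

ymjedca

The rule is to delete the last 2 characters, then sort the characters into reverse alphabetical order.
On "jyacedmmy": the first step gives "jyacedm", and the second then gives "ymjedca".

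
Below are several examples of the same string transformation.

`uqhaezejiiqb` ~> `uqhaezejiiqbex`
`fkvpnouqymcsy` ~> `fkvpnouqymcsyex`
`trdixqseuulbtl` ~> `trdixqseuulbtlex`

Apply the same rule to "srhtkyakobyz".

What's happening: append "ex".
For "srhtkyakobyz" the result is "srhtkyakobyzex".

srhtkyakobyzex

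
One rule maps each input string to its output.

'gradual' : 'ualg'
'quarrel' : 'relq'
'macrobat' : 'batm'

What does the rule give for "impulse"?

lsei

In each case the input is transformed by: move the last 3 characters to the front (rotate right by 3), then keep only the first 4 characters.
For "impulse" the result is "lsei".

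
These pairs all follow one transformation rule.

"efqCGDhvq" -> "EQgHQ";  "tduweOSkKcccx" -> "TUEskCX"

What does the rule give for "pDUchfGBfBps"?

The rule is to flip the case of every letter, then keep every other character starting from the first (positions 1st, 3rd, 5th, ...).
For "pDUchfGBfBps", step one produces "PduCHFgbFbPS"; step two turns that into "PuHgFP".

PuHgFP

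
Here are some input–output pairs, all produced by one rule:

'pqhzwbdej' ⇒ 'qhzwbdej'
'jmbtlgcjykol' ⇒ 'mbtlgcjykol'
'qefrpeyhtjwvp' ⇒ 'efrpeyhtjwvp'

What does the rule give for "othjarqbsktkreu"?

The transformation: delete the first character.
Doing the same to "othjarqbsktkreu": "thjarqbsktkreu".

thjarqbsktkreu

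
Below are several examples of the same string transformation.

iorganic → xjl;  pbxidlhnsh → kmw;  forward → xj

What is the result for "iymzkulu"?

htd

The rule is to keep one character in every 3, starting at position 2 (positions 2nd, 5th, 8th, ...), then shift every letter 9 places forward in the alphabet (wrapping around).
Doing the same to "iymzkulu": "htd".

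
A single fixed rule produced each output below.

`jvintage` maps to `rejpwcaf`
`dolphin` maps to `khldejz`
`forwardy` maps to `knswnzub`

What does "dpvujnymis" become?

Each output is the input with this applied: shift every letter 4 places backward in the alphabet (wrapping around), then move the first character to the end.
So "dpvujnymis" becomes "lrqfjuieoz".

lrqfjuieoz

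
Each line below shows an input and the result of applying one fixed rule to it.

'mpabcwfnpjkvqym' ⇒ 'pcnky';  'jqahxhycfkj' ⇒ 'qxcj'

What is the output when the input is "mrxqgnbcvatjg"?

Looking at the pairs, the operation is to keep one character in every 3, starting at position 2 (positions 2nd, 5th, 8th, ...).
Doing the same to "mrxqgnbcvatjg": "rgct".

rgct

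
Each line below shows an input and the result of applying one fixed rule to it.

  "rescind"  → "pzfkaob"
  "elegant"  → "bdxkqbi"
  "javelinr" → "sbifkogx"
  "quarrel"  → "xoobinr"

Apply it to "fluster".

In each case the input is transformed by: move the first 2 characters to the end (rotate left by 2), then shift every letter 3 places backward in the alphabet (wrapping around).
Starting from "fluster": after the first operation, "usterfl"; after the second, "rpqboci".

rpqboci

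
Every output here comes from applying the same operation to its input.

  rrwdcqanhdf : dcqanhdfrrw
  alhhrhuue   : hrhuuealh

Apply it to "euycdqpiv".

cdqpiveuy

The pattern: move the first 3 characters to the end (rotate left by 3).
Applying that to "euycdqpiv" gives "cdqpiveuy".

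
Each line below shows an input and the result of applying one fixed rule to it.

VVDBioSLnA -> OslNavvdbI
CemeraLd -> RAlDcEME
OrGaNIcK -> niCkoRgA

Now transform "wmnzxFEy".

In each case the input is transformed by: flip the case of every letter, then swap the front and back halves of the string.
On "wmnzxFEy" that produces "XfeYWMNZ".
(Check on "OrGaNIcK": → "oRgAniCk" → "niCkoRgA" ✓)

XfeYWMNZ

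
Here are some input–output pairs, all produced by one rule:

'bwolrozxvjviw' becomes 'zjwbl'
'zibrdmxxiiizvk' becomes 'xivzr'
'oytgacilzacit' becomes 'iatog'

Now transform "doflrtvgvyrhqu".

vyqdl

In each case the input is transformed by: keep one character in every 3, starting at position 1 (positions 1st, 4th, 7th, ...), then move the last 3 characters to the front (rotate right by 3).
Starting from "doflrtvgvyrhqu": after the first operation, "dlvyq"; after the second, "vyqdl".
(Check on "oytgacilzacit": → "ogiat" → "iatog" ✓)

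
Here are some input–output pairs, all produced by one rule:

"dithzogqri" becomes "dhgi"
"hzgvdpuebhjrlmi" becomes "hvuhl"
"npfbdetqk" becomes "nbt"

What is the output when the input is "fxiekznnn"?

The pattern: keep one character in every 3, starting at position 1 (positions 1st, 4th, 7th, ...).
For "fxiekznnn" the result is "fen".

fen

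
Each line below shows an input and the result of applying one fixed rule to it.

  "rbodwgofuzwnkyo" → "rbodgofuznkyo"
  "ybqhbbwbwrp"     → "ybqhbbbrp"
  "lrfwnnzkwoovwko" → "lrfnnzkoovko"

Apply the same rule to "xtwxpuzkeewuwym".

xtxpuzkeeuym

Looking at the pairs, the operation is to remove every "w".
On "xtwxpuzkeewuwym" that produces "xtxpuzkeeuym".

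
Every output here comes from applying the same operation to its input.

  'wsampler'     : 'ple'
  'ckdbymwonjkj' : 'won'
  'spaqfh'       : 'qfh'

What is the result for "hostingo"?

ing

The transformation: swap the front and back halves of the string, then keep only the first 3 characters.
For "hostingo", step one produces "ingohost"; step two turns that into "ing".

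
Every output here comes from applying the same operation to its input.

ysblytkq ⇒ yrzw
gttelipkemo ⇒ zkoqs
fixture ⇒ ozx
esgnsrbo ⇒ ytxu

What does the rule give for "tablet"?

grz

Each output is the input with this applied: shift every letter 6 places forward in the alphabet (wrapping around), then keep every other character starting from the second (positions 2nd, 4th, 6th, ...).
For "tablet", step one produces "zghrkz"; step two turns that into "grz".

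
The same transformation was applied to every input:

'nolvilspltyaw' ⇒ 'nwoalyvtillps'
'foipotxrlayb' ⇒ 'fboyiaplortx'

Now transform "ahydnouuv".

avhuyudon

What's happening: take characters alternately from the front and the back (1st, last, 2nd, 2nd-last, ...).
For "ahydnouuv" the result is "avhuyudon".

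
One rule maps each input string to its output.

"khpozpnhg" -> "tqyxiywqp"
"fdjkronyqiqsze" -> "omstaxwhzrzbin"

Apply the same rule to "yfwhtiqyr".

hofqcrzha

The rule is to shift every letter 9 places forward in the alphabet (wrapping around).
"yfwhtiqyr" → "hofqcrzha".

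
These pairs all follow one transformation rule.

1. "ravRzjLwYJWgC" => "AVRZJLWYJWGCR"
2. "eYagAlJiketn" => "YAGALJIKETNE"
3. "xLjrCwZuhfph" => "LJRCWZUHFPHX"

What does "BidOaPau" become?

IDOAPAUB

The rule is to move the first character to the end, then convert every letter to uppercase.
On "BidOaPau": the first step gives "idOaPauB", and the second then gives "IDOAPAUB".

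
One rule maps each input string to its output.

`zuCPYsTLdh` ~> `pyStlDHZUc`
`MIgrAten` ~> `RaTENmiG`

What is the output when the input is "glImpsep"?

Looking at the pairs, the operation is to flip the case of every letter, then move the first 3 characters to the end (rotate left by 3).
For "glImpsep", step one produces "GLiMPSEP"; step two turns that into "MPSEPGLi".

MPSEPGLi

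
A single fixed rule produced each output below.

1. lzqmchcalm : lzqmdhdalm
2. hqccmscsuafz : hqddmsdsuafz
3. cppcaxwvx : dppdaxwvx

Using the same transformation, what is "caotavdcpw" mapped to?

The rule is to replace every "c" with "d".
On "caotavdcpw" that produces "daotavddpw".

daotavddpw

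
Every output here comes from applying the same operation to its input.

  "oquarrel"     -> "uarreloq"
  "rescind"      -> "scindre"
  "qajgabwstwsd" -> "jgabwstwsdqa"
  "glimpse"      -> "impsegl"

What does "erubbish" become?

The transformation: move the first 2 characters to the end (rotate left by 2).
Applying that to "erubbish" gives "ubbisher".

ubbisher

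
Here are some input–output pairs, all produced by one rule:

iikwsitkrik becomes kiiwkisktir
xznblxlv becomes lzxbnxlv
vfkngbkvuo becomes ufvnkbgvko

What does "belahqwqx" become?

In each case the input is transformed by: swap each adjacent pair of characters (1↔2, 3↔4, ...), then move the last character to the front.
On "belahqwqx": the first step gives "ebalqhqwx", and the second then gives "xebalqhqw".

xebalqhqw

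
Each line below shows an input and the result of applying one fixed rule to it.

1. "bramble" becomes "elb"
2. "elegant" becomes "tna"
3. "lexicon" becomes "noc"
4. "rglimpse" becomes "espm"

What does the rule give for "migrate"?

eta

In each case the input is transformed by: take characters alternately from the front and the back (1st, last, 2nd, 2nd-last, ...), then keep every other character starting from the second (positions 2nd, 4th, 6th, ...).
Applying both steps to "migrate": "meitgar", then "eta".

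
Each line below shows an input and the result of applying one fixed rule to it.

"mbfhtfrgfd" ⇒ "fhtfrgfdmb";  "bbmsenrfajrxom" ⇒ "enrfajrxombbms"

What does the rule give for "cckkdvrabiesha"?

dvrabieshacckk

The rule is to move the last 3 characters to the front (rotate right by 3), then swap the front and back halves of the string.
Working it through for "cckkdvrabiesha": intermediate "shacckkdvrabie", final "dvrabieshacckk".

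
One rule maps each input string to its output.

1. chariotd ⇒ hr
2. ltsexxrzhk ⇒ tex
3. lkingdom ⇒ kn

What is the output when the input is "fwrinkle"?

wi

The transformation: delete the last 3 characters, then keep every other character starting from the second (positions 2nd, 4th, 6th, ...).
Applying that to "fwrinkle" gives "wi".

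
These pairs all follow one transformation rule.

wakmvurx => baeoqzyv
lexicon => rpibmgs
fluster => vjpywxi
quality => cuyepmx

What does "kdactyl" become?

The rule is to shift every letter 4 places forward in the alphabet (wrapping around), then move the last character to the front.
Starting from "kdactyl": after the first operation, "ohegxcp"; after the second, "pohegxc".

pohegxc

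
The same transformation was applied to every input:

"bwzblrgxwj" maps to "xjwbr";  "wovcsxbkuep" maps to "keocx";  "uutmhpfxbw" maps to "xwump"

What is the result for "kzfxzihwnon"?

wozxi

The rule is to keep every other character starting from the second (positions 2nd, 4th, 6th, ...), then move the first 3 characters to the end (rotate left by 3).
Applying both steps to "kzfxzihwnon": "zxiwo", then "wozxi".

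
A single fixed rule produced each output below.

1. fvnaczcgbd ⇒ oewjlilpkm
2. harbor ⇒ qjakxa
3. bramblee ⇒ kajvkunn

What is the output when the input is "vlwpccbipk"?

eufyllkryt

Each output is the input with this applied: shift every letter 9 places forward in the alphabet (wrapping around).
"vlwpccbipk" → "eufyllkryt".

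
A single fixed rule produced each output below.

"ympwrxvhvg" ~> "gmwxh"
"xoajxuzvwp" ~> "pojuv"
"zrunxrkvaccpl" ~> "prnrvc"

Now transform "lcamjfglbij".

icmfl

The transformation: keep every other character starting from the second (positions 2nd, 4th, 6th, ...), then move the last character to the front.
Starting from "lcamjfglbij": after the first operation, "cmfli"; after the second, "icmfl".
(Check on "zrunxrkvaccpl": → "rnrvcp" → "prnrvc" ✓)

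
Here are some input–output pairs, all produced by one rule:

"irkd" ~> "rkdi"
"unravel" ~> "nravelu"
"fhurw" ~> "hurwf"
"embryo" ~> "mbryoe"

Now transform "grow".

Looking at the pairs, the operation is to move the first character to the end.
So "grow" becomes "rowg".

rowg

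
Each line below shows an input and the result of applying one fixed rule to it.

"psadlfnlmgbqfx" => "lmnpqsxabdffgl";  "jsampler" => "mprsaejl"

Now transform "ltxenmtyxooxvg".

Looking at the pairs, the operation is to sort the characters into alphabetical order, then swap the front and back halves of the string.
Starting from "ltxenmtyxooxvg": after the first operation, "eglmnoottvxxxy"; after the second, "ttvxxxyeglmnoo".

ttvxxxyeglmnoo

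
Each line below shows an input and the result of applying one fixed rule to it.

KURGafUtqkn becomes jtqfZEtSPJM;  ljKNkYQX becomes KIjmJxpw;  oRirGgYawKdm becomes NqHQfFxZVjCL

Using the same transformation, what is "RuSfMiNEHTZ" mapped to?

In each case the input is transformed by: flip the case of every letter, then shift every letter 1 place backward in the alphabet (wrapping around).
"RuSfMiNEHTZ" → "qTrElHmdgsy".

qTrElHmdgsy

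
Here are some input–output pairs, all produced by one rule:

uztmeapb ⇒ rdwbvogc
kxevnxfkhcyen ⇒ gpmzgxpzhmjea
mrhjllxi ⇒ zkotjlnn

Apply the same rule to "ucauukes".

Rule — shift every letter 2 places forward in the alphabet (wrapping around), then move the last 2 characters to the front (rotate right by 2).
On "ucauukes": the first step gives "wecwwmgu", and the second then gives "guwecwwm".

guwecwwm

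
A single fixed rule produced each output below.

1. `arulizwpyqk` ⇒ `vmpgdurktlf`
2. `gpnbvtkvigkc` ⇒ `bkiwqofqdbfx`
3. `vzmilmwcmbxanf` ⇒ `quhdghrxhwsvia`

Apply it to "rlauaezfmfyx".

mgvpvzuahats

Rule — shift every letter 5 places backward in the alphabet (wrapping around).
Applying that to "rlauaezfmfyx" gives "mgvpvzuahats".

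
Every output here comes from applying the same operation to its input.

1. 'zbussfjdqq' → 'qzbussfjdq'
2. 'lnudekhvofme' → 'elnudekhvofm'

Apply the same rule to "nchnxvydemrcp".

The pattern: move the last character to the front.
Applying that to "nchnxvydemrcp" gives "pnchnxvydemrc".

pnchnxvydemrc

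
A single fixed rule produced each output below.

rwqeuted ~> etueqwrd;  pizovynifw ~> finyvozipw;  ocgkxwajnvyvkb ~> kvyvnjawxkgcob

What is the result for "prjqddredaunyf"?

ynuaderddqjrpf

In each case the input is transformed by: move the last character to the front, then reverse the string.
Starting from "prjqddredaunyf": after the first operation, "fprjqddredauny"; after the second, "ynuaderddqjrpf".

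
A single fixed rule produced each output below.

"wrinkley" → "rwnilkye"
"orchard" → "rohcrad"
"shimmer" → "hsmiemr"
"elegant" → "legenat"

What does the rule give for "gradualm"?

rgdaauml

The rule is to swap each adjacent pair of characters (1↔2, 3↔4, ...).
Applying that to "gradualm" gives "rgdaauml".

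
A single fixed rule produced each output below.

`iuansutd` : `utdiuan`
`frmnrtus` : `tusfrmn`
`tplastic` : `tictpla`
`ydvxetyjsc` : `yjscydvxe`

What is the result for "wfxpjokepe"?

Looking at the pairs, the operation is to swap the front and back halves of the string, then delete the first character.
Applying that to "wfxpjokepe" gives "kepewfxpj".

kepewfxpj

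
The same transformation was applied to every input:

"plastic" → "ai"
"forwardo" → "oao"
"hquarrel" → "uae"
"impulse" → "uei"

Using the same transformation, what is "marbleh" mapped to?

ae

What's happening: move the first character to the end, then keep only the vowels.
"marbleh" → "ae".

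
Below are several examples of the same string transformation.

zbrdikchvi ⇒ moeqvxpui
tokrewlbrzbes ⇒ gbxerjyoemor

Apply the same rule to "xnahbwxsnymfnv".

kanuojkfalzsa

The rule is to shift every letter 13 places forward in the alphabet (wrapping around) — i.e. ROT13, then delete the last character.
On "xnahbwxsnymfnv": the first step gives "kanuojkfalzsai", and the second then gives "kanuojkfalzsa".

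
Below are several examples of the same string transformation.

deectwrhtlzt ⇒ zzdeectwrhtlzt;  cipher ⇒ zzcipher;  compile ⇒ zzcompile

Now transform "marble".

zzmarble

The pattern: prepend "zz".
"marble" → "zzmarble".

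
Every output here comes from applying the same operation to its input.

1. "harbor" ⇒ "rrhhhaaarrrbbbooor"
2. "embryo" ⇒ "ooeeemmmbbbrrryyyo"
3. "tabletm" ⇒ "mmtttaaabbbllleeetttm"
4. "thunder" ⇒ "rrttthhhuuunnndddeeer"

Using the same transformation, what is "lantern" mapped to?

nnlllaaannnttteeerrrn

What's happening: repeat every character 3 times, then move the last 2 characters to the front (rotate right by 2).
Applying that to "lantern" gives "nnlllaaannnttteeerrrn".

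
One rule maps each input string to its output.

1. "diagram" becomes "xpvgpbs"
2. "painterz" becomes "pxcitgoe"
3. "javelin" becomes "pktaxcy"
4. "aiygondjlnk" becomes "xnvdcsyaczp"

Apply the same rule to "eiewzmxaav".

xtlobmppkt

Each output is the input with this applied: shift every letter 11 places backward in the alphabet (wrapping around), then move the first character to the end.
"eiewzmxaav" → "txtlobmppk" → "xtlobmppkt".
(Check on "aiygondjlnk": → "pxnvdcsyacz" → "xnvdcsyaczp" ✓)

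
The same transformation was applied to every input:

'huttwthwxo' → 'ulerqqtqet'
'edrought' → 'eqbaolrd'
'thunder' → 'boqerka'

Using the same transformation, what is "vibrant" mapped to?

kqsfyox

What's happening: shift every letter 3 places backward in the alphabet (wrapping around), then move the last 2 characters to the front (rotate right by 2).
Working it through for "vibrant": intermediate "sfyoxkq", final "kqsfyox".
(Check on "huttwthwxo": → "erqqtqetul" → "ulerqqtqet" ✓)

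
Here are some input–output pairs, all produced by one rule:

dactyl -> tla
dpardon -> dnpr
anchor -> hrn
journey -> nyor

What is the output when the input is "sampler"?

In each case the input is transformed by: move the last 3 characters to the front (rotate right by 3), then keep every other character starting from the first (positions 1st, 3rd, 5th, ...).
On "sampler" that produces "lrap".

lrap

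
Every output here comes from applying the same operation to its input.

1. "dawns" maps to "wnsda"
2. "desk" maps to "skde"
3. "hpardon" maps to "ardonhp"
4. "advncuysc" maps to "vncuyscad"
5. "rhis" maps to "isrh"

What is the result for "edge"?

geed

What's happening: move the first 2 characters to the end (rotate left by 2).
So "edge" becomes "geed".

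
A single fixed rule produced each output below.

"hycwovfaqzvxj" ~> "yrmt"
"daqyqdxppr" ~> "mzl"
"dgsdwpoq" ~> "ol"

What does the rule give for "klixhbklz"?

exv

The rule is to keep one character in every 3, starting at position 3 (positions 3rd, 6th, 9th, ...), then shift every letter 4 places backward in the alphabet (wrapping around).
For "klixhbklz", step one produces "ibz"; step two turns that into "exv".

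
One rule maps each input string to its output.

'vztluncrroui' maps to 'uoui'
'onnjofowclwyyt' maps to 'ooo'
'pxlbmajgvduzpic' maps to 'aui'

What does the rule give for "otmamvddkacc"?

oaa

The pattern: keep only the vowels.
On "otmamvddkacc" that produces "oaa".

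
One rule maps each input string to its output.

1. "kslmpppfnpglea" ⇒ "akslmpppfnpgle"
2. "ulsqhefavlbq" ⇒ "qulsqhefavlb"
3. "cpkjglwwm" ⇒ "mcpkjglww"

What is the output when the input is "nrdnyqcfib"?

bnrdnyqcfi

The rule is to move the last character to the front.
Doing the same to "nrdnyqcfib": "bnrdnyqcfi".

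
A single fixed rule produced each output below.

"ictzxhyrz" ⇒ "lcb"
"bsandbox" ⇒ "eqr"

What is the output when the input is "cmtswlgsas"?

fvjv

The rule is to keep one character in every 3, starting at position 1 (positions 1st, 4th, 7th, ...), then shift every letter 3 places forward in the alphabet (wrapping around).
For "cmtswlgsas", step one produces "csgs"; step two turns that into "fvjv".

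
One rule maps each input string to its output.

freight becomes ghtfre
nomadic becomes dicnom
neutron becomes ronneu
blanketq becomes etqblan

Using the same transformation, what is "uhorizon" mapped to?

zonuhor

In each case the input is transformed by: move the last 3 characters to the front (rotate right by 3), then delete the last character.
For "uhorizon", step one produces "zonuhori"; step two turns that into "zonuhor".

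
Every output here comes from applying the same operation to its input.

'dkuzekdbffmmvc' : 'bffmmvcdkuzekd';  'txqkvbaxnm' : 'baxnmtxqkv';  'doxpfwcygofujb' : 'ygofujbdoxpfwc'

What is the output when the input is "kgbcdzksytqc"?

ksytqckgbcdz

The transformation: swap the front and back halves of the string.
Doing the same to "kgbcdzksytqc": "ksytqckgbcdz".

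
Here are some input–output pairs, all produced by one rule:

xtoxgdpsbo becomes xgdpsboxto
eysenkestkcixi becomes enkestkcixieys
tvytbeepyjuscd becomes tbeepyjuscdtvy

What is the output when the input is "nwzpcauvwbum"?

pcauvwbumnwz

The pattern: move the first 3 characters to the end (rotate left by 3).
So "nwzpcauvwbum" becomes "pcauvwbumnwz".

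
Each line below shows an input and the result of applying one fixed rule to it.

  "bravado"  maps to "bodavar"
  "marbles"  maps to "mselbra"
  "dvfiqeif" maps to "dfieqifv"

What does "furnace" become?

The pattern: reverse the string, then move the last character to the front.
On "furnace": the first step gives "ecanruf", and the second then gives "fecanru".

fecanru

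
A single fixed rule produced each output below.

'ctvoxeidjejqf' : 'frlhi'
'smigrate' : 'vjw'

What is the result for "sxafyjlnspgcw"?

viosz

The transformation: shift every letter 3 places forward in the alphabet (wrapping around), then keep one character in every 3, starting at position 1 (positions 1st, 4th, 7th, ...).
Starting from "sxafyjlnspgcw": after the first operation, "vadibmoqvsjfz"; after the second, "viosz".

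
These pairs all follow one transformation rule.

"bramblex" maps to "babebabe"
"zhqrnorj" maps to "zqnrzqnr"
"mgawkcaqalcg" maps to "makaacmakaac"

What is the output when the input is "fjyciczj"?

Each output is the input with this applied: keep every other character starting from the first (positions 1st, 3rd, 5th, ...), then write the whole string twice.
Starting from "fjyciczj": after the first operation, "fyiz"; after the second, "fyizfyiz".

fyizfyiz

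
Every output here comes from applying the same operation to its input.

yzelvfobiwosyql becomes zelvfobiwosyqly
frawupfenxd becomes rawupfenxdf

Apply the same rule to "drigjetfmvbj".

Rule — move the first character to the end.
So "drigjetfmvbj" becomes "rigjetfmvbjd".

rigjetfmvbjd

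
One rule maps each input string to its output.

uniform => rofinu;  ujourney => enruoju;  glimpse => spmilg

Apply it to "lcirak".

aricl

Looking at the pairs, the operation is to delete the last character, then reverse the string.
Starting from "lcirak": after the first operation, "lcira"; after the second, "aricl".
(Check on "ujourney": → "ujourne" → "enruoju" ✓)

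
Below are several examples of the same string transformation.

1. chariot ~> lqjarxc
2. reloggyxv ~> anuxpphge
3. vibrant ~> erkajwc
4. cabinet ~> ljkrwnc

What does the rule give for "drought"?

The rule is to shift every letter 9 places forward in the alphabet (wrapping around).
For "drought" the result is "maxdpqc".

maxdpqc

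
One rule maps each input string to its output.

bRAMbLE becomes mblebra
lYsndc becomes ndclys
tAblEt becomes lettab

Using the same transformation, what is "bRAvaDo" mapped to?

In each case the input is transformed by: move the first 3 characters to the end (rotate left by 3), then convert every letter to lowercase.
Working it through for "bRAvaDo": intermediate "vaDobRA", final "vadobra".
(Check on "lYsndc": → "ndclYs" → "ndclys" ✓)

vadobra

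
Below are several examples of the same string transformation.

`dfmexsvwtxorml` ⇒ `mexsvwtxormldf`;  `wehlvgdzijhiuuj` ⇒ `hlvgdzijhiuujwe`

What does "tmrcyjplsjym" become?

rcyjplsjymtm

In each case the input is transformed by: move the first 2 characters to the end (rotate left by 2).
Applying that to "tmrcyjplsjym" gives "rcyjplsjymtm".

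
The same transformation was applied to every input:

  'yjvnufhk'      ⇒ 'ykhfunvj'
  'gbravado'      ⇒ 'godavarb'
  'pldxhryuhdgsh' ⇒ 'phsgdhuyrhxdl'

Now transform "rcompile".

Looking at the pairs, the operation is to move the first character to the end, then reverse the string.
On "rcompile": the first step gives "compiler", and the second then gives "relipmoc".

relipmoc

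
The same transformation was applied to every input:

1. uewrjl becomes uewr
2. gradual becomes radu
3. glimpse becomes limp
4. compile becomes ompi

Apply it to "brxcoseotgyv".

eotg

Looking at the pairs, the operation is to move the last 2 characters to the front (rotate right by 2), then keep only the last 4 characters.
Applying both steps to "brxcoseotgyv": "yvbrxcoseotg", then "eotg".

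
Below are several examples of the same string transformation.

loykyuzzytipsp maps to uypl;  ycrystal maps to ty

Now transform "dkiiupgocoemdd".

pcmd

Rule — move the first 3 characters to the end (rotate left by 3), then keep one character in every 3, starting at position 3 (positions 3rd, 6th, 9th, ...).
For "dkiiupgocoemdd", step one produces "iupgocoemdddki"; step two turns that into "pcmd".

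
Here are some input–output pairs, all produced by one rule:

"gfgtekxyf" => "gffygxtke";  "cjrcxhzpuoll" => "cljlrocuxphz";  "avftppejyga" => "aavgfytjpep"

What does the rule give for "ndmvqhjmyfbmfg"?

ngdfmmvbqfhyjm

What's happening: take characters alternately from the front and the back (1st, last, 2nd, 2nd-last, ...).
Applying that to "ndmvqhjmyfbmfg" gives "ngdfmmvbqfhyjm".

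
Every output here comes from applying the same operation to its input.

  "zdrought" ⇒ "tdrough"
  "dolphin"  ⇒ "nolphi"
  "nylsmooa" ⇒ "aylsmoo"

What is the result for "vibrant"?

tibran

Looking at the pairs, the operation is to swap the first and last characters, then delete the last character.
On "vibrant": the first step gives "tibranv", and the second then gives "tibran".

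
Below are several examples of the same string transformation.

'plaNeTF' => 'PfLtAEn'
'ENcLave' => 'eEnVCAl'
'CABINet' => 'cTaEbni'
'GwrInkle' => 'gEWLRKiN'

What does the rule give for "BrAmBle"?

bERLabM

The transformation: take characters alternately from the front and the back (1st, last, 2nd, 2nd-last, ...), then flip the case of every letter.
Applying both steps to "BrAmBle": "BerlABm", then "bERLabM".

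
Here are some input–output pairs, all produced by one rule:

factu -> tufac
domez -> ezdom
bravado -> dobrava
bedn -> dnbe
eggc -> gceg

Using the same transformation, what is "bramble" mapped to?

Rule — move the last 2 characters to the front (rotate right by 2).
"bramble" → "lebramb".

lebramb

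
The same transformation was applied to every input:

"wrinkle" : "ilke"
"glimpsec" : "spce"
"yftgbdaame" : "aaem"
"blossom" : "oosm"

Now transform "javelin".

Rule — swap each adjacent pair of characters (1↔2, 3↔4, ...), then keep only the last 4 characters.
Applying both steps to "javelin": "ajeviln", then "viln".

viln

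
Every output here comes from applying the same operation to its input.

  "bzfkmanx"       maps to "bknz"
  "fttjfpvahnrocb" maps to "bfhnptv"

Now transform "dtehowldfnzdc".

The rule is to sort the characters into alphabetical order, then keep every other character starting from the second (positions 2nd, 4th, 6th, ...).
"dtehowldfnzdc" → "ddflow".
(Check on "bzfkmanx": → "abfkmnxz" → "bknz" ✓)

ddflow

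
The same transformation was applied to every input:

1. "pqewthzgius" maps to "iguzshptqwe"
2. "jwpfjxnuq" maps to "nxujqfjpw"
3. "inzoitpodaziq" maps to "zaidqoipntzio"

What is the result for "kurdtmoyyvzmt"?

zvmytykoumrtd

Looking at the pairs, the operation is to move the last 3 characters to the front (rotate right by 3), then take characters alternately from the front and the back (1st, last, 2nd, 2nd-last, ...).
On "kurdtmoyyvzmt": the first step gives "zmtkurdtmoyyv", and the second then gives "zvmytykoumrtd".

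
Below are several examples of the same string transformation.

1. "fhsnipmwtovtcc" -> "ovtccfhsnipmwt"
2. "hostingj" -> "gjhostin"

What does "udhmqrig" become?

The transformation: swap the front and back halves of the string, then move the first 2 characters to the end (rotate left by 2).
For "udhmqrig", step one produces "qrigudhm"; step two turns that into "igudhmqr".
(Check on "fhsnipmwtovtcc": → "wtovtccfhsnipm" → "ovtccfhsnipmwt" ✓)

igudhmqr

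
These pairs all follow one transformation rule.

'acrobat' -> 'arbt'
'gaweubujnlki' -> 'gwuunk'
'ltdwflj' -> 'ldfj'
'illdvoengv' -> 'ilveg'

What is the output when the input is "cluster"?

cutr

In each case the input is transformed by: keep every other character starting from the first (positions 1st, 3rd, 5th, ...).
So "cluster" becomes "cutr".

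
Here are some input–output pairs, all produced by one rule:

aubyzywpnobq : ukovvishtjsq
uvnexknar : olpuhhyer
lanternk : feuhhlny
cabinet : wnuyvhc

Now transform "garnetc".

awunlyh

What's happening: take characters alternately from the front and the back (1st, last, 2nd, 2nd-last, ...), then shift every letter 6 places backward in the alphabet (wrapping around).
Working it through for "garnetc": intermediate "gcatren", final "awunlyh".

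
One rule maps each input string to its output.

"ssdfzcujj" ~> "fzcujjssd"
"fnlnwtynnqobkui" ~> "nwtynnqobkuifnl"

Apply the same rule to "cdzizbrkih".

izbrkihcdz

What's happening: move the first 3 characters to the end (rotate left by 3).
Doing the same to "cdzizbrkih": "izbrkihcdz".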